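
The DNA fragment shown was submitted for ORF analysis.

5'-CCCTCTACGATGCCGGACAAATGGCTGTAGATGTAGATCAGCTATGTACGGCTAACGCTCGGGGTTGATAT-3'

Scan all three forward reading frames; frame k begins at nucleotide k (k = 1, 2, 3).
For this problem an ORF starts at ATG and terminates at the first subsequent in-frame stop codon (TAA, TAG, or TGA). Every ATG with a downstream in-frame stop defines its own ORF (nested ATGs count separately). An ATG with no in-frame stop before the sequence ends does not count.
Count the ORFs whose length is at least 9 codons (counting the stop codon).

1

Frame 1: CCC TCT ACG ATG CCG GAC AAA TGG CTG TAG ATG TAG ATC AGC TAT GTA CGG CTA ACG CTC GGG GTT GAT — ATG at 10, stop TAG at 28 → 21 nt; ATG at 31, stop TAG at 34 → 6 nt.
Frame 2: CCT CTA CGA TGC CGG ACA AAT GGC TGT AGA TGT AGA TCA GCT ATG TAC GGC TAA CGC TCG GGG TTG ATA — ATG at 44, stop TAA at 53 → 12 nt.
Frame 3: CTC TAC GAT GCC GGA CAA ATG GCT GTA GAT GTA GAT CAG CTA TGT ACG GCT AAC GCT CGG GGT TGA TAT — ATG at 21, stop TGA at 66 → 48 nt.
ORFs ≥ 9 codons: frame 3 21–68 (16 codons). Count = 1.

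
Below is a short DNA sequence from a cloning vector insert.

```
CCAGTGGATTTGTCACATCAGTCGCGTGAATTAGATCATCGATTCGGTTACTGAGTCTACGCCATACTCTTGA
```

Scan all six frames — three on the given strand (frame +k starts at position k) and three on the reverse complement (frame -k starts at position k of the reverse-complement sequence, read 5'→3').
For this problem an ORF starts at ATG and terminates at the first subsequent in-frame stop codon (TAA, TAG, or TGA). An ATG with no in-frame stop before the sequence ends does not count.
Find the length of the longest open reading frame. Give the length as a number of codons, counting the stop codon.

3

Reverse complement (5'→3'): TCAAGAGTATGGCGTAGACTCAGTAACCGAATCGATGATCTAATTCACGCGACTGATGTGACAAATCCACTGG
Frame +1: CCA GTG GAT TTG TCA CAT CAG TCG CGT GAA TTA GAT CAT CGA TTC GGT TAC TGA GTC TAC GCC ATA CTC TTG — no ATG→stop ORF.
Frame +2: CAG TGG ATT TGT CAC ATC AGT CGC GTG AAT TAG ATC ATC GAT TCG GTT ACT GAG TCT ACG CCA TAC TCT TGA — no ATG→stop ORF.
Frame +3: AGT GGA TTT GTC ACA TCA GTC GCG TGA ATT AGA TCA TCG ATT CGG TTA CTG AGT CTA CGC CAT ACT CTT — no ATG→stop ORF.
Frame -1: TCA AGA GTA TGG CGT AGA CTC AGT AAC CGA ATC GAT GAT CTA ATT CAC GCG ACT GAT GTG ACA AAT CCA CTG — no ATG→stop ORF.
Frame -2: CAA GAG TAT GGC GTA GAC TCA GTA ACC GAA TCG ATG ATC TAA TTC ACG CGA CTG ATG TGA CAA ATC CAC TGG — ATG at 35, stop TAA at 41 → 9 nt; ATG at 56, stop TGA at 59 → 6 nt.
Frame -3: AAG AGT ATG GCG TAG ACT CAG TAA CCG AAT CGA TGA TCT AAT TCA CGC GAC TGA TGT GAC AAA TCC ACT — ATG at 9, stop TAG at 15 → 9 nt.
Longest: frame -2, positions 35–43, 9 nt = 3 codons = 2 aa. → 3 codons.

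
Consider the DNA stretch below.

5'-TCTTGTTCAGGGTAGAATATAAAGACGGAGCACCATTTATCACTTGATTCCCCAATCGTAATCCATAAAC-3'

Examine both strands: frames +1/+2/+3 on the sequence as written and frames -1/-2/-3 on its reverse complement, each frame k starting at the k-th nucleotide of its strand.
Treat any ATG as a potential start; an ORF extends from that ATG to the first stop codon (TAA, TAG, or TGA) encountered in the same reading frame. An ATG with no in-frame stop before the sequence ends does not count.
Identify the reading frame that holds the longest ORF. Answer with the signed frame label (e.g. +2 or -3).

Reverse complement (5'→3'): GTTTATGGATTACGATTGGGGAATCAAGTGATAAATGGTGCTCCGTCTTTATATTCTACCCTGAACAAGA
Frame +1: TCT TGT TCA GGG TAG AAT ATA AAG ACG GAG CAC CAT TTA TCA CTT GAT TCC CCA ATC GTA ATC CAT AAA — no ATG→stop ORF.
Frame +2: CTT GTT CAG GGT AGA ATA TAA AGA CGG AGC ACC ATT TAT CAC TTG ATT CCC CAA TCG TAA TCC ATA AAC — no ATG→stop ORF.
Frame +3: TTG TTC AGG GTA GAA TAT AAA GAC GGA GCA CCA TTT ATC ACT TGA TTC CCC AAT CGT AAT CCA TAA — no ATG→stop ORF.
Frame -1: GTT TAT GGA TTA CGA TTG GGG AAT CAA GTG ATA AAT GGT GCT CCG TCT TTA TAT TCT ACC CTG AAC AAG — no ATG→stop ORF.
Frame -2: TTT ATG GAT TAC GAT TGG GGA ATC AAG TGA TAA ATG GTG CTC CGT CTT TAT ATT CTA CCC TGA ACA AGA — ATG at 5, stop TGA at 29 → 27 nt; ATG at 35, stop TGA at 62 → 30 nt.
Frame -3: TTA TGG ATT ACG ATT GGG GAA TCA AGT GAT AAA TGG TGC TCC GTC TTT ATA TTC TAC CCT GAA CAA — no ATG→stop ORF.
Longest ORF is 30 nt in frame -2 (positions 35–64).

-2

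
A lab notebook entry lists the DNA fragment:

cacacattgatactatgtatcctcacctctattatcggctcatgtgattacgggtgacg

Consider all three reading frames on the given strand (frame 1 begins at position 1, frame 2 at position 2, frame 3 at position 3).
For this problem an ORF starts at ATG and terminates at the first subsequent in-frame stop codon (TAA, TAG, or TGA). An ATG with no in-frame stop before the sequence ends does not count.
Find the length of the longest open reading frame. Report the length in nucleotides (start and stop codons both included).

Frame 1: CAC ACA TTG ATA CTA TGT ATC CTC ACC TCT ATT ATC GGC TCA TGT GAT TAC GGG TGA — no ATG→stop ORF.
Frame 2: ACA CAT TGA TAC TAT GTA TCC TCA CCT CTA TTA TCG GCT CAT GTG ATT ACG GGT GAC — no ATG→stop ORF.
Frame 3: CAC ATT GAT ACT ATG TAT CCT CAC CTC TAT TAT CGG CTC ATG TGA TTA CGG GTG ACG — ATG at 15, stop TGA at 45 → 33 nt; ATG at 42, stop TGA at 45 → 6 nt.
Longest: frame 3, positions 15–47, 33 nt = 11 codons = 10 aa. → 33 nucleotides.

33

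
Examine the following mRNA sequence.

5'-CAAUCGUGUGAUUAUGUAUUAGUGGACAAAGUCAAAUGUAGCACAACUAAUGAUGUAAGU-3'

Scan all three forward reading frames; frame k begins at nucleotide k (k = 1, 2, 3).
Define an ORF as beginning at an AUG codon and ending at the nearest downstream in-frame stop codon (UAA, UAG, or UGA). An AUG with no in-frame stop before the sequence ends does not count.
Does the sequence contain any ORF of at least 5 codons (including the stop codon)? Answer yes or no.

no

Frame 1: CAA UCG UGU GAU UAU GUA UUA GUG GAC AAA GUC AAA UGU AGC ACA ACU AAU GAU GUA AGU — no AUG→stop ORF.
Frame 2: AAU CGU GUG AUU AUG UAU UAG UGG ACA AAG UCA AAU GUA GCA CAA CUA AUG AUG UAA — AUG at 14, stop UAG at 20 → 9 nt; AUG at 50, stop UAA at 56 → 9 nt; AUG at 53, stop UAA at 56 → 6 nt.
Frame 3: AUC GUG UGA UUA UGU AUU AGU GGA CAA AGU CAA AUG UAG CAC AAC UAA UGA UGU AAG — AUG at 36, stop UAG at 39 → 6 nt.
Largest ORF found is 3 codons < 5, so no.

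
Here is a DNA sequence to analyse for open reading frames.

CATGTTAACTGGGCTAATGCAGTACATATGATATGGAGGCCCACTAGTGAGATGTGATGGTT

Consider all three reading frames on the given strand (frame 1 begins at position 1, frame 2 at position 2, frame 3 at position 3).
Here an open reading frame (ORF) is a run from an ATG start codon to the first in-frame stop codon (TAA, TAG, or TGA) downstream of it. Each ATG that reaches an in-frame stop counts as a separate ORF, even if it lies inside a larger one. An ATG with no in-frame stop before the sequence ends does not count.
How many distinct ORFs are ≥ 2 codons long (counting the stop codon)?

Frame 1: CAT GTT AAC TGG GCT AAT GCA GTA CAT ATG ATA TGG AGG CCC ACT AGT GAG ATG TGA TGG — ATG at 28, stop TGA at 55 → 30 nt; ATG at 52, stop TGA at 55 → 6 nt.
Frame 2: ATG TTA ACT GGG CTA ATG CAG TAC ATA TGA TAT GGA GGC CCA CTA GTG AGA TGT GAT GGT — ATG at 2, stop TGA at 29 → 30 nt; ATG at 17, stop TGA at 29 → 15 nt.
Frame 3: TGT TAA CTG GGC TAA TGC AGT ACA TAT GAT ATG GAG GCC CAC TAG TGA GAT GTG ATG GTT — ATG at 33, stop TAG at 45 → 15 nt.
ORFs ≥ 2 codons: frame 1 28–57 (10 codons), frame 1 52–57 (2 codons), frame 2 2–31 (10 codons), frame 2 17–31 (5 codons), frame 3 33–47 (5 codons). Count = 5.

5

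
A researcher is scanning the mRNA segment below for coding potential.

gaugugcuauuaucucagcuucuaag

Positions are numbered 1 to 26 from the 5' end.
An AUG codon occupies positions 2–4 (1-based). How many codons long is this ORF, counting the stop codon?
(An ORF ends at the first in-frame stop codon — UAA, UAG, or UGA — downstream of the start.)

8

Codons from position 2: AUG (2–4), UGC (5–7), UAU (8–10), UAU (11–13), CUC (14–16), AGC (17–19), UUC (20–22), UAA (23–25).
UAA is the first in-frame stop; that's 8 codons including the stop.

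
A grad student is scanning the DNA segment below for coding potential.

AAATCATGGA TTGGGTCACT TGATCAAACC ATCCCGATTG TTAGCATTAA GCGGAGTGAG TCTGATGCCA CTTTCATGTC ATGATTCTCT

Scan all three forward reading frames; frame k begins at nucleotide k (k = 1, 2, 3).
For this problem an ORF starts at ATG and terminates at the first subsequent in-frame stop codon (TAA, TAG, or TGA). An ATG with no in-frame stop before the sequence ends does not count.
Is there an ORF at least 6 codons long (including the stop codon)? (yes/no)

Frame 1: AAA TCA TGG ATT GGG TCA CTT GAT CAA ACC ATC CCG ATT GTT AGC ATT AAG CGG AGT GAG TCT GAT GCC ACT TTC ATG TCA TGA TTC TCT — ATG at 76, stop TGA at 82 → 9 nt.
Frame 2: AAT CAT GGA TTG GGT CAC TTG ATC AAA CCA TCC CGA TTG TTA GCA TTA AGC GGA GTG AGT CTG ATG CCA CTT TCA TGT CAT GAT TCT — no ATG→stop ORF.
Frame 3: ATC ATG GAT TGG GTC ACT TGA TCA AAC CAT CCC GAT TGT TAG CAT TAA GCG GAG TGA GTC TGA TGC CAC TTT CAT GTC ATG ATT CTC — ATG at 6, stop TGA at 21 → 18 nt.
Frame 3 has an ORF of 6 codons (positions 6–23) ≥ 6, so yes.

yes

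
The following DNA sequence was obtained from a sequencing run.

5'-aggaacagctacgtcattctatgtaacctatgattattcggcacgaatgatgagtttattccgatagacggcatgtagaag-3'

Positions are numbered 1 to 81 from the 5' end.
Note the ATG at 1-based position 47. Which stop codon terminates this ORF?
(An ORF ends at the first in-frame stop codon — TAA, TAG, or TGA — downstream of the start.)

TAG

Codons from position 47: ATG (47–49), ATG (50–52), AGT (53–55), TTA (56–58), TTC (59–61), CGA (62–64), TAG (65–67).
The first in-frame stop codon is TAG.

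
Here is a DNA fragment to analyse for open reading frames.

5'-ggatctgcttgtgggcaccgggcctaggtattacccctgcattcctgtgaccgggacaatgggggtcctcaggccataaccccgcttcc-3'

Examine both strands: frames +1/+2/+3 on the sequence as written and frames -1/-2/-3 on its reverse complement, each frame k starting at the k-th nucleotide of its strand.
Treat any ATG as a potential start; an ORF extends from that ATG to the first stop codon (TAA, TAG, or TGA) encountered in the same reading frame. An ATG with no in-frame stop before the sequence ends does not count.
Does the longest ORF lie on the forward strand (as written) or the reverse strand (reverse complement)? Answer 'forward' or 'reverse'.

Reverse complement (5'→3'): GGAAGCGGGGTTATGGCCTGAGGACCCCCATTGTCCCGGTCACAGGAATGCAGGGGTAATACCTAGGCCCGGTGCCCACAAGCAGATCC
Frame +1: GGA TCT GCT TGT GGG CAC CGG GCC TAG GTA TTA CCC CTG CAT TCC TGT GAC CGG GAC AAT GGG GGT CCT CAG GCC ATA ACC CCG CTT — no ATG→stop ORF.
Frame +2: GAT CTG CTT GTG GGC ACC GGG CCT AGG TAT TAC CCC TGC ATT CCT GTG ACC GGG ACA ATG GGG GTC CTC AGG CCA TAA CCC CGC TTC — ATG at 59, stop TAA at 77 → 21 nt.
Frame +3: ATC TGC TTG TGG GCA CCG GGC CTA GGT ATT ACC CCT GCA TTC CTG TGA CCG GGA CAA TGG GGG TCC TCA GGC CAT AAC CCC GCT TCC — no ATG→stop ORF.
Frame -1: GGA AGC GGG GTT ATG GCC TGA GGA CCC CCA TTG TCC CGG TCA CAG GAA TGC AGG GGT AAT ACC TAG GCC CGG TGC CCA CAA GCA GAT — ATG at 13, stop TGA at 19 → 9 nt.
Frame -2: GAA GCG GGG TTA TGG CCT GAG GAC CCC CAT TGT CCC GGT CAC AGG AAT GCA GGG GTA ATA CCT AGG CCC GGT GCC CAC AAG CAG ATC — no ATG→stop ORF.
Frame -3: AAG CGG GGT TAT GGC CTG AGG ACC CCC ATT GTC CCG GTC ACA GGA ATG CAG GGG TAA TAC CTA GGC CCG GTG CCC ACA AGC AGA TCC — ATG at 48, stop TAA at 57 → 12 nt.
Forward-strand max 21 nt; reverse-strand max 12 nt. The forward strand has the longer ORF.

forward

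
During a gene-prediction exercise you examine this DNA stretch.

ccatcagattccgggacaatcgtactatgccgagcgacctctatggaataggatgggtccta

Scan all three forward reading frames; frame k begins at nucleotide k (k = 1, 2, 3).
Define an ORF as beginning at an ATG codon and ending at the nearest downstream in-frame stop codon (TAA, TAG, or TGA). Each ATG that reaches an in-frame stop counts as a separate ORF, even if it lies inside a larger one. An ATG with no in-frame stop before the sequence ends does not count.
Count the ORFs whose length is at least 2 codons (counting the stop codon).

1

Frame 1: CCA TCA GAT TCC GGG ACA ATC GTA CTA TGC CGA GCG ACC TCT ATG GAA TAG GAT GGG TCC — ATG at 43, stop TAG at 49 → 9 nt.
Frame 2: CAT CAG ATT CCG GGA CAA TCG TAC TAT GCC GAG CGA CCT CTA TGG AAT AGG ATG GGT CCT — no ATG→stop ORF.
Frame 3: ATC AGA TTC CGG GAC AAT CGT ACT ATG CCG AGC GAC CTC TAT GGA ATA GGA TGG GTC CTA — no ATG→stop ORF.
ORFs ≥ 2 codons: frame 1 43–51 (3 codons). Count = 1.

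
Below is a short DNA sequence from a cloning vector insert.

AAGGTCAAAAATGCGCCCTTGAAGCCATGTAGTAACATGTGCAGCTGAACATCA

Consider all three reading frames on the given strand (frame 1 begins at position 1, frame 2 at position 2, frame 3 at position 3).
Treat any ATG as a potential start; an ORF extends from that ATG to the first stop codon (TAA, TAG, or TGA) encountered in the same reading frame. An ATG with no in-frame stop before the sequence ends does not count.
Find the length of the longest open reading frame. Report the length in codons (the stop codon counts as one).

Frame 1: AAG GTC AAA AAT GCG CCC TTG AAG CCA TGT AGT AAC ATG TGC AGC TGA ACA TCA — ATG at 37, stop TGA at 46 → 12 nt.
Frame 2: AGG TCA AAA ATG CGC CCT TGA AGC CAT GTA GTA ACA TGT GCA GCT GAA CAT — ATG at 11, stop TGA at 20 → 12 nt.
Frame 3: GGT CAA AAA TGC GCC CTT GAA GCC ATG TAG TAA CAT GTG CAG CTG AAC ATC — ATG at 27, stop TAG at 30 → 6 nt.
Longest: frame 1, positions 37–48, 12 nt = 4 codons = 3 aa. → 4 codons.

4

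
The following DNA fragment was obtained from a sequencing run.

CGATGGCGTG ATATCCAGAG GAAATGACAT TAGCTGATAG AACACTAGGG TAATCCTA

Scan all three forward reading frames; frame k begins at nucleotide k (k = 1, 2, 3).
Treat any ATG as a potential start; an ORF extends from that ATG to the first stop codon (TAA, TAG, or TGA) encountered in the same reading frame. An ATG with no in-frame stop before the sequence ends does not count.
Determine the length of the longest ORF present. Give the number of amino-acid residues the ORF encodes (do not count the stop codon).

9

Frame 1: CGA TGG CGT GAT ATC CAG AGG AAA TGA CAT TAG CTG ATA GAA CAC TAG GGT AAT CCT — no ATG→stop ORF.
Frame 2: GAT GGC GTG ATA TCC AGA GGA AAT GAC ATT AGC TGA TAG AAC ACT AGG GTA ATC CTA — no ATG→stop ORF.
Frame 3: ATG GCG TGA TAT CCA GAG GAA ATG ACA TTA GCT GAT AGA ACA CTA GGG TAA TCC — ATG at 3, stop TGA at 9 → 9 nt; ATG at 24, stop TAA at 51 → 30 nt.
Longest: frame 3, positions 24–53, 30 nt = 10 codons = 9 aa. → 9 amino acids.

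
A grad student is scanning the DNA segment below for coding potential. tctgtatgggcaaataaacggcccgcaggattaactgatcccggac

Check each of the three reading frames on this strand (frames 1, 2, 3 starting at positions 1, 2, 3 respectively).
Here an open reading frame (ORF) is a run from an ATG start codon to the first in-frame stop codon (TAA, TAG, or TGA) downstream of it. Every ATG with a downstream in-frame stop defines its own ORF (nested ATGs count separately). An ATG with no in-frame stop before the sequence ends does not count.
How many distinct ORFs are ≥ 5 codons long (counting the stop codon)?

Frame 1: TCT GTA TGG GCA AAT AAA CGG CCC GCA GGA TTA ACT GAT CCC GGA — no ATG→stop ORF.
Frame 2: CTG TAT GGG CAA ATA AAC GGC CCG CAG GAT TAA CTG ATC CCG GAC — no ATG→stop ORF.
Frame 3: TGT ATG GGC AAA TAA ACG GCC CGC AGG ATT AAC TGA TCC CGG — ATG at 6, stop TAA at 15 → 12 nt.
No ORF reaches 5 codons. Count = 0.

0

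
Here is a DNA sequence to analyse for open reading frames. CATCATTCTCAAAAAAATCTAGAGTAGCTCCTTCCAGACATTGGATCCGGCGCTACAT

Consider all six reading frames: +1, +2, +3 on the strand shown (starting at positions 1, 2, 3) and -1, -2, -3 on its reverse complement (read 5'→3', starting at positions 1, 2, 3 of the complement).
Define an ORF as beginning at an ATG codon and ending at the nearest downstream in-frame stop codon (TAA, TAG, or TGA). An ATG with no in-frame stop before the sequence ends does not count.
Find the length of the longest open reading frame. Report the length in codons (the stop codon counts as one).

11

Reverse complement (5'→3'): ATGTAGCGCCGGATCCAATGTCTGGAAGGAGCTACTCTAGATTTTTTTGAGAATGATG
Frame +1: CAT CAT TCT CAA AAA AAT CTA GAG TAG CTC CTT CCA GAC ATT GGA TCC GGC GCT ACA — no ATG→stop ORF.
Frame +2: ATC ATT CTC AAA AAA ATC TAG AGT AGC TCC TTC CAG ACA TTG GAT CCG GCG CTA CAT — no ATG→stop ORF.
Frame +3: TCA TTC TCA AAA AAA TCT AGA GTA GCT CCT TCC AGA CAT TGG ATC CGG CGC TAC — no ATG→stop ORF.
Frame -1: ATG TAG CGC CGG ATC CAA TGT CTG GAA GGA GCT ACT CTA GAT TTT TTT GAG AAT GAT — ATG at 1, stop TAG at 4 → 6 nt.
Frame -2: TGT AGC GCC GGA TCC AAT GTC TGG AAG GAG CTA CTC TAG ATT TTT TTG AGA ATG ATG — no ATG→stop ORF.
Frame -3: GTA GCG CCG GAT CCA ATG TCT GGA AGG AGC TAC TCT AGA TTT TTT TGA GAA TGA — ATG at 18, stop TGA at 48 → 33 nt.
Longest: frame -3, positions 18–50, 33 nt = 11 codons = 10 aa. → 11 codons.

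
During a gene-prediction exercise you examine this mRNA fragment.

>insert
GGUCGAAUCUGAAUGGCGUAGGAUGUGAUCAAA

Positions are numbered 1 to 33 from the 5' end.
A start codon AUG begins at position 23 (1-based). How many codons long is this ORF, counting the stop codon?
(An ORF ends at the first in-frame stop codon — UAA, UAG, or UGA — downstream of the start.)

Codons from position 23: AUG (23–25), UGA (26–28).
UGA is the first in-frame stop; that's 2 codons including the stop.

2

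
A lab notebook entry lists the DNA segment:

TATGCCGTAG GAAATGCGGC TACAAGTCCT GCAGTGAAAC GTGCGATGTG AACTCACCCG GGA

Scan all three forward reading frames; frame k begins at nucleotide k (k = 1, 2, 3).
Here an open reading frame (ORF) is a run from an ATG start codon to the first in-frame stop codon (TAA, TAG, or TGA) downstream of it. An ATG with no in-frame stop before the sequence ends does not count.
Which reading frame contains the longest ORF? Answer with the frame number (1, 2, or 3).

2

Frame 1: TAT GCC GTA GGA AAT GCG GCT ACA AGT CCT GCA GTG AAA CGT GCG ATG TGA ACT CAC CCG GGA — ATG at 46, stop TGA at 49 → 6 nt.
Frame 2: ATG CCG TAG GAA ATG CGG CTA CAA GTC CTG CAG TGA AAC GTG CGA TGT GAA CTC ACC CGG — ATG at 2, stop TAG at 8 → 9 nt; ATG at 14, stop TGA at 35 → 24 nt.
Frame 3: TGC CGT AGG AAA TGC GGC TAC AAG TCC TGC AGT GAA ACG TGC GAT GTG AAC TCA CCC GGG — no ATG→stop ORF.
Longest ORF is 24 nt in frame 2 (positions 14–37).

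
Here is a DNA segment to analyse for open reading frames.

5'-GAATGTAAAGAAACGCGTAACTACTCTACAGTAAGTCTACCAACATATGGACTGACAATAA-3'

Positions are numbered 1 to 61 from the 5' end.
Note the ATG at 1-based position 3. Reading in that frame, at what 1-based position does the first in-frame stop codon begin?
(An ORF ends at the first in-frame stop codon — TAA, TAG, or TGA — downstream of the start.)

6

Codons from position 3: ATG (3–5), TAA (6–8).
TAA is a stop codon; it begins at position 6.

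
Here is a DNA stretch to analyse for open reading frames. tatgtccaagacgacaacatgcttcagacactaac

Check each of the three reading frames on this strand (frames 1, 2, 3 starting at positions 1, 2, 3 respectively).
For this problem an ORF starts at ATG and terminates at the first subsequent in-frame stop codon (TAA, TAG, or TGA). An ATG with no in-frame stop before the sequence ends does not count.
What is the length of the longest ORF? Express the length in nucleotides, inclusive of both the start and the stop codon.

Frame 1: TAT GTC CAA GAC GAC AAC ATG CTT CAG ACA CTA — no ATG→stop ORF.
Frame 2: ATG TCC AAG ACG ACA ACA TGC TTC AGA CAC TAA — ATG at 2, stop TAA at 32 → 33 nt.
Frame 3: TGT CCA AGA CGA CAA CAT GCT TCA GAC ACT AAC — no ATG→stop ORF.
Longest: frame 2, positions 2–34, 33 nt = 11 codons = 10 aa. → 33 nucleotides.

33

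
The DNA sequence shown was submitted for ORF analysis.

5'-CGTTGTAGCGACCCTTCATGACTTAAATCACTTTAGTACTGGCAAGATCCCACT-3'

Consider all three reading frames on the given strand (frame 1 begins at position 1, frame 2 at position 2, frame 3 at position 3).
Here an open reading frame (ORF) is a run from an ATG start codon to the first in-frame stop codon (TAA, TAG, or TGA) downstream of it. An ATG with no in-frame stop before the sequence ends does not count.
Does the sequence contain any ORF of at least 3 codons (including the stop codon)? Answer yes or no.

Frame 1: CGT TGT AGC GAC CCT TCA TGA CTT AAA TCA CTT TAG TAC TGG CAA GAT CCC ACT — no ATG→stop ORF.
Frame 2: GTT GTA GCG ACC CTT CAT GAC TTA AAT CAC TTT AGT ACT GGC AAG ATC CCA — no ATG→stop ORF.
Frame 3: TTG TAG CGA CCC TTC ATG ACT TAA ATC ACT TTA GTA CTG GCA AGA TCC CAC — ATG at 18, stop TAA at 24 → 9 nt.
Frame 3 has an ORF of 3 codons (positions 18–26) ≥ 3, so yes.

yes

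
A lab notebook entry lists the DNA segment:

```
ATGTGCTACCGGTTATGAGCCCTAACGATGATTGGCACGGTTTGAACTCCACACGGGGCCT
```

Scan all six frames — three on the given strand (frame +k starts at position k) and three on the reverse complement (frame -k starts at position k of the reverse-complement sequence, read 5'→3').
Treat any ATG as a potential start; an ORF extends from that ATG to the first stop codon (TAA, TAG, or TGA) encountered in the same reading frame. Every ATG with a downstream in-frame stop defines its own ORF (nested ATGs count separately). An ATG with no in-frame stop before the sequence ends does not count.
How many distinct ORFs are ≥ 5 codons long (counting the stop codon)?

Reverse complement (5'→3'): AGGCCCCGTGTGGAGTTCAAACCGTGCCAATCATCGTTAGGGCTCATAACCGGTAGCACAT
Frame +1: ATG TGC TAC CGG TTA TGA GCC CTA ACG ATG ATT GGC ACG GTT TGA ACT CCA CAC GGG GCC — ATG at 1, stop TGA at 16 → 18 nt; ATG at 28, stop TGA at 43 → 18 nt.
Frame +2: TGT GCT ACC GGT TAT GAG CCC TAA CGA TGA TTG GCA CGG TTT GAA CTC CAC ACG GGG CCT — no ATG→stop ORF.
Frame +3: GTG CTA CCG GTT ATG AGC CCT AAC GAT GAT TGG CAC GGT TTG AAC TCC ACA CGG GGC — no ATG→stop ORF.
Frame -1: AGG CCC CGT GTG GAG TTC AAA CCG TGC CAA TCA TCG TTA GGG CTC ATA ACC GGT AGC ACA — no ATG→stop ORF.
Frame -2: GGC CCC GTG TGG AGT TCA AAC CGT GCC AAT CAT CGT TAG GGC TCA TAA CCG GTA GCA CAT — no ATG→stop ORF.
Frame -3: GCC CCG TGT GGA GTT CAA ACC GTG CCA ATC ATC GTT AGG GCT CAT AAC CGG TAG CAC — no ATG→stop ORF.
ORFs ≥ 5 codons: frame +1 1–18 (6 codons), frame +1 28–45 (6 codons). Count = 2.

2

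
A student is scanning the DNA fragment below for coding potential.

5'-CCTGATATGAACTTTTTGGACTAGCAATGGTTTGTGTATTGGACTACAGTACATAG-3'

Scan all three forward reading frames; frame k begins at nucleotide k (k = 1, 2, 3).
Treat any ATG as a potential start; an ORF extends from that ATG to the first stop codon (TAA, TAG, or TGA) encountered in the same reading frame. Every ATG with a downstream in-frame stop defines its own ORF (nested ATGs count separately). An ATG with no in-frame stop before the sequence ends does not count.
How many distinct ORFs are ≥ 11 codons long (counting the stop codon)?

0

Frame 1: CCT GAT ATG AAC TTT TTG GAC TAG CAA TGG TTT GTG TAT TGG ACT ACA GTA CAT — ATG at 7, stop TAG at 22 → 18 nt.
Frame 2: CTG ATA TGA ACT TTT TGG ACT AGC AAT GGT TTG TGT ATT GGA CTA CAG TAC ATA — no ATG→stop ORF.
Frame 3: TGA TAT GAA CTT TTT GGA CTA GCA ATG GTT TGT GTA TTG GAC TAC AGT ACA TAG — ATG at 27, stop TAG at 54 → 30 nt.
No ORF reaches 11 codons. Count = 0.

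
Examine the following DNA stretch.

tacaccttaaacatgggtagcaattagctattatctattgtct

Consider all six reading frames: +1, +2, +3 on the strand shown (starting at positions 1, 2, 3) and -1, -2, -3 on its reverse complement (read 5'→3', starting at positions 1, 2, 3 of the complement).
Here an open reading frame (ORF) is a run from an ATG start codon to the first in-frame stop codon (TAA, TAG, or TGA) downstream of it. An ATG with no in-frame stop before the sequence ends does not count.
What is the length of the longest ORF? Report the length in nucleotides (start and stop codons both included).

15

Reverse complement (5'→3'): AGACAATAGATAATAGCTAATTGCTACCCATGTTTAAGGTGTA
Frame +1: TAC ACC TTA AAC ATG GGT AGC AAT TAG CTA TTA TCT ATT GTC — ATG at 13, stop TAG at 25 → 15 nt.
Frame +2: ACA CCT TAA ACA TGG GTA GCA ATT AGC TAT TAT CTA TTG TCT — no ATG→stop ORF.
Frame +3: CAC CTT AAA CAT GGG TAG CAA TTA GCT ATT ATC TAT TGT — no ATG→stop ORF.
Frame -1: AGA CAA TAG ATA ATA GCT AAT TGC TAC CCA TGT TTA AGG TGT — no ATG→stop ORF.
Frame -2: GAC AAT AGA TAA TAG CTA ATT GCT ACC CAT GTT TAA GGT GTA — no ATG→stop ORF.
Frame -3: ACA ATA GAT AAT AGC TAA TTG CTA CCC ATG TTT AAG GTG — no ATG→stop ORF.
Longest: frame +1, positions 13–27, 15 nt = 5 codons = 4 aa. → 15 nucleotides.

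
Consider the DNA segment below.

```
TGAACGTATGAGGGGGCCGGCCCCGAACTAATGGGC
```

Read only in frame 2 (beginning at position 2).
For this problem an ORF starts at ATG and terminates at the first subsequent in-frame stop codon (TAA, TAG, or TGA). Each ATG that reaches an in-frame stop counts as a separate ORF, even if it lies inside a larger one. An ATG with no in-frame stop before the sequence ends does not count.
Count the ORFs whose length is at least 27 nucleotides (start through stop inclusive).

Frame 2: GAA CGT ATG AGG GGG CCG GCC CCG AAC TAA TGG — ATG at 8, stop TAA at 29 → 24 nt.
No ORF reaches 27 nucleotides. Count = 0.

0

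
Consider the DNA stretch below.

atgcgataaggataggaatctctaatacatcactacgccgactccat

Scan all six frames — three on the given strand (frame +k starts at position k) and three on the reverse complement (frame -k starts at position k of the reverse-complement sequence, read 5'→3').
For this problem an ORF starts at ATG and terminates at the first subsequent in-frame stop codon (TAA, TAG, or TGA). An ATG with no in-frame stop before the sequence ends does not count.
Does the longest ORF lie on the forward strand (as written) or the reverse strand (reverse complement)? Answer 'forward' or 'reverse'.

Reverse complement (5'→3'): ATGGAGTCGGCGTAGTGATGTATTAGAGATTCCTATCCTTATCGCAT
Frame +1: ATG CGA TAA GGA TAG GAA TCT CTA ATA CAT CAC TAC GCC GAC TCC — ATG at 1, stop TAA at 7 → 9 nt.
Frame +2: TGC GAT AAG GAT AGG AAT CTC TAA TAC ATC ACT ACG CCG ACT CCA — no ATG→stop ORF.
Frame +3: GCG ATA AGG ATA GGA ATC TCT AAT ACA TCA CTA CGC CGA CTC CAT — no ATG→stop ORF.
Frame -1: ATG GAG TCG GCG TAG TGA TGT ATT AGA GAT TCC TAT CCT TAT CGC — ATG at 1, stop TAG at 13 → 15 nt.
Frame -2: TGG AGT CGG CGT AGT GAT GTA TTA GAG ATT CCT ATC CTT ATC GCA — no ATG→stop ORF.
Frame -3: GGA GTC GGC GTA GTG ATG TAT TAG AGA TTC CTA TCC TTA TCG CAT — ATG at 18, stop TAG at 24 → 9 nt.
Forward-strand max 9 nt; reverse-strand max 15 nt. The reverse strand has the longer ORF.

reverse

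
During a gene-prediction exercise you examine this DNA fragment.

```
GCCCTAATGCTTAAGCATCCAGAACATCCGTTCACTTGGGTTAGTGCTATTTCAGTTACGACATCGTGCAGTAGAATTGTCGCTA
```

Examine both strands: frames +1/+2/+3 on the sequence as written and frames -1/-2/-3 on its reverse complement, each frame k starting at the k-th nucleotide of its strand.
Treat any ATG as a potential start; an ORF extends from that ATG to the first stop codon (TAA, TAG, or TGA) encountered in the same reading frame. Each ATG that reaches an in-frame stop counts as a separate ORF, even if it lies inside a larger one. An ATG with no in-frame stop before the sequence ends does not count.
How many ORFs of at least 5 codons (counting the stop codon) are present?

Reverse complement (5'→3'): TAGCGACAATTCTACTGCACGATGTCGTAACTGAAATAGCACTAACCCAAGTGAACGGATGTTCTGGATGCTTAAGCATTAGGGC
Frame +1: GCC CTA ATG CTT AAG CAT CCA GAA CAT CCG TTC ACT TGG GTT AGT GCT ATT TCA GTT ACG ACA TCG TGC AGT AGA ATT GTC GCT — no ATG→stop ORF.
Frame +2: CCC TAA TGC TTA AGC ATC CAG AAC ATC CGT TCA CTT GGG TTA GTG CTA TTT CAG TTA CGA CAT CGT GCA GTA GAA TTG TCG CTA — no ATG→stop ORF.
Frame +3: CCT AAT GCT TAA GCA TCC AGA ACA TCC GTT CAC TTG GGT TAG TGC TAT TTC AGT TAC GAC ATC GTG CAG TAG AAT TGT CGC — no ATG→stop ORF.
Frame -1: TAG CGA CAA TTC TAC TGC ACG ATG TCG TAA CTG AAA TAG CAC TAA CCC AAG TGA ACG GAT GTT CTG GAT GCT TAA GCA TTA GGG — ATG at 22, stop TAA at 28 → 9 nt.
Frame -2: AGC GAC AAT TCT ACT GCA CGA TGT CGT AAC TGA AAT AGC ACT AAC CCA AGT GAA CGG ATG TTC TGG ATG CTT AAG CAT TAG GGC — ATG at 59, stop TAG at 80 → 24 nt; ATG at 68, stop TAG at 80 → 15 nt.
Frame -3: GCG ACA ATT CTA CTG CAC GAT GTC GTA ACT GAA ATA GCA CTA ACC CAA GTG AAC GGA TGT TCT GGA TGC TTA AGC ATT AGG — no ATG→stop ORF.
ORFs ≥ 5 codons: frame -2 59–82 (8 codons), frame -2 68–82 (5 codons). Count = 2.

2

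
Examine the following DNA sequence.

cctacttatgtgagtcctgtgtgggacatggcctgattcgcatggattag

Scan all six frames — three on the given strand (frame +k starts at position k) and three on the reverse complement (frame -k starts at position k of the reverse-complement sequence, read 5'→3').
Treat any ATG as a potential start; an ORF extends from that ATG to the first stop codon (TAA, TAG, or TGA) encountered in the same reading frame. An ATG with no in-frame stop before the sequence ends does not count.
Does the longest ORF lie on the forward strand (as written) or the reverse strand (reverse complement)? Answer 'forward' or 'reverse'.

Reverse complement (5'→3'): CTAATCCATGCGAATCAGGCCATGTCCCACACAGGACTCACATAAGTAGG
Frame +1: CCT ACT TAT GTG AGT CCT GTG TGG GAC ATG GCC TGA TTC GCA TGG ATT — ATG at 28, stop TGA at 34 → 9 nt.
Frame +2: CTA CTT ATG TGA GTC CTG TGT GGG ACA TGG CCT GAT TCG CAT GGA TTA — ATG at 8, stop TGA at 11 → 6 nt.
Frame +3: TAC TTA TGT GAG TCC TGT GTG GGA CAT GGC CTG ATT CGC ATG GAT TAG — ATG at 42, stop TAG at 48 → 9 nt.
Frame -1: CTA ATC CAT GCG AAT CAG GCC ATG TCC CAC ACA GGA CTC ACA TAA GTA — ATG at 22, stop TAA at 43 → 24 nt.
Frame -2: TAA TCC ATG CGA ATC AGG CCA TGT CCC ACA CAG GAC TCA CAT AAG TAG — ATG at 8, stop TAG at 47 → 42 nt.
Frame -3: AAT CCA TGC GAA TCA GGC CAT GTC CCA CAC AGG ACT CAC ATA AGT AGG — no ATG→stop ORF.
Forward-strand max 9 nt; reverse-strand max 42 nt. The reverse strand has the longer ORF.

reverse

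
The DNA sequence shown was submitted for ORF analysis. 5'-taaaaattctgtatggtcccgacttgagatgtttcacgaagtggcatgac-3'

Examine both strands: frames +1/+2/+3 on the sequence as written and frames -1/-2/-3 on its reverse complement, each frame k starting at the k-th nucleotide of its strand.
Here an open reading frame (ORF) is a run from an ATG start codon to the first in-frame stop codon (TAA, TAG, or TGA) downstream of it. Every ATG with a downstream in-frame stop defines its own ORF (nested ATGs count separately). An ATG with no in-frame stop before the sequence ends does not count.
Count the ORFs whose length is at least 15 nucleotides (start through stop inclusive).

2

Reverse complement (5'→3'): GTCATGCCACTTCGTGAAACATCTCAAGTCGGGACCATACAGAATTTTTA
Frame +1: TAA AAA TTC TGT ATG GTC CCG ACT TGA GAT GTT TCA CGA AGT GGC ATG — ATG at 13, stop TGA at 25 → 15 nt.
Frame +2: AAA AAT TCT GTA TGG TCC CGA CTT GAG ATG TTT CAC GAA GTG GCA TGA — ATG at 29, stop TGA at 47 → 21 nt.
Frame +3: AAA ATT CTG TAT GGT CCC GAC TTG AGA TGT TTC ACG AAG TGG CAT GAC — no ATG→stop ORF.
Frame -1: GTC ATG CCA CTT CGT GAA ACA TCT CAA GTC GGG ACC ATA CAG AAT TTT — no ATG→stop ORF.
Frame -2: TCA TGC CAC TTC GTG AAA CAT CTC AAG TCG GGA CCA TAC AGA ATT TTT — no ATG→stop ORF.
Frame -3: CAT GCC ACT TCG TGA AAC ATC TCA AGT CGG GAC CAT ACA GAA TTT TTA — no ATG→stop ORF.
ORFs ≥ 15 nucleotides: frame +1 13–27 (15 nucleotides), frame +2 29–49 (21 nucleotides). Count = 2.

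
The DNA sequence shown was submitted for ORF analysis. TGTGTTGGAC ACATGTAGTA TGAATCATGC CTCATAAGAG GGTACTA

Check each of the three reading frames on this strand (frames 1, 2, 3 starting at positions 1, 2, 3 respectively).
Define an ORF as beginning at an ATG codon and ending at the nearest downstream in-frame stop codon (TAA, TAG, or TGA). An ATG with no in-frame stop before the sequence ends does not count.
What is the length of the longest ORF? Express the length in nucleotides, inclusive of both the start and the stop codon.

18

Frame 1: TGT GTT GGA CAC ATG TAG TAT GAA TCA TGC CTC ATA AGA GGG TAC — ATG at 13, stop TAG at 16 → 6 nt.
Frame 2: GTG TTG GAC ACA TGT AGT ATG AAT CAT GCC TCA TAA GAG GGT ACT — ATG at 20, stop TAA at 35 → 18 nt.
Frame 3: TGT TGG ACA CAT GTA GTA TGA ATC ATG CCT CAT AAG AGG GTA CTA — no ATG→stop ORF.
Longest: frame 2, positions 20–37, 18 nt = 6 codons = 5 aa. → 18 nucleotides.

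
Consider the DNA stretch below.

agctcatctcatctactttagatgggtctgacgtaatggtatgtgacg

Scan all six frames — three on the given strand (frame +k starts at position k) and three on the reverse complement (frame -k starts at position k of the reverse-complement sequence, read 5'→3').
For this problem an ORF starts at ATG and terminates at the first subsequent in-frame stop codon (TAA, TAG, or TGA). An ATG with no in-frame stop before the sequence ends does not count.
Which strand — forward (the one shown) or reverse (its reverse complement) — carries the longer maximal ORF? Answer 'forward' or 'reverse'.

Reverse complement (5'→3'): CGTCACATACCATTACGTCAGACCCATCTAAAGTAGATGAGATGAGCT
Frame +1: AGC TCA TCT CAT CTA CTT TAG ATG GGT CTG ACG TAA TGG TAT GTG ACG — ATG at 22, stop TAA at 34 → 15 nt.
Frame +2: GCT CAT CTC ATC TAC TTT AGA TGG GTC TGA CGT AAT GGT ATG TGA — ATG at 41, stop TGA at 44 → 6 nt.
Frame +3: CTC ATC TCA TCT ACT TTA GAT GGG TCT GAC GTA ATG GTA TGT GAC — no ATG→stop ORF.
Frame -1: CGT CAC ATA CCA TTA CGT CAG ACC CAT CTA AAG TAG ATG AGA TGA GCT — ATG at 37, stop TGA at 43 → 9 nt.
Frame -2: GTC ACA TAC CAT TAC GTC AGA CCC ATC TAA AGT AGA TGA GAT GAG — no ATG→stop ORF.
Frame -3: TCA CAT ACC ATT ACG TCA GAC CCA TCT AAA GTA GAT GAG ATG AGC — no ATG→stop ORF.
Forward-strand max 15 nt; reverse-strand max 9 nt. The forward strand has the longer ORF.

forward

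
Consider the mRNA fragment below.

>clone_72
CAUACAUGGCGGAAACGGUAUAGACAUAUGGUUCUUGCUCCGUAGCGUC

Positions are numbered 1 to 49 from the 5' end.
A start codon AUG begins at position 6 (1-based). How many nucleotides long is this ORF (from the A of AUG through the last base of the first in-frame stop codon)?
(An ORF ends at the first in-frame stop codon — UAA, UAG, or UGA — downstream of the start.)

Codons from position 6: AUG (6–8), GCG (9–11), GAA (12–14), ACG (15–17), GUA (18–20), UAG (21–23).
UAG is the first in-frame stop; ORF spans 6–23, 18 nucleotides.

18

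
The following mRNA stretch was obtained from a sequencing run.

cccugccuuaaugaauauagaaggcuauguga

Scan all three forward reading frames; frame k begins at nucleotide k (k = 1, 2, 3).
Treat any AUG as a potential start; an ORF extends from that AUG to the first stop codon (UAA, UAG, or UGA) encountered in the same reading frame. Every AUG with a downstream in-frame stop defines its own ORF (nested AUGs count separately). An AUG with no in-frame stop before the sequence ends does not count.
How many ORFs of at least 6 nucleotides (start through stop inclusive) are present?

1

Frame 1: CCC UGC CUU AAU GAA UAU AGA AGG CUA UGU — no AUG→stop ORF.
Frame 2: CCU GCC UUA AUG AAU AUA GAA GGC UAU GUG — no AUG→stop ORF.
Frame 3: CUG CCU UAA UGA AUA UAG AAG GCU AUG UGA — AUG at 27, stop UGA at 30 → 6 nt.
ORFs ≥ 6 nucleotides: frame 3 27–32 (6 nucleotides). Count = 1.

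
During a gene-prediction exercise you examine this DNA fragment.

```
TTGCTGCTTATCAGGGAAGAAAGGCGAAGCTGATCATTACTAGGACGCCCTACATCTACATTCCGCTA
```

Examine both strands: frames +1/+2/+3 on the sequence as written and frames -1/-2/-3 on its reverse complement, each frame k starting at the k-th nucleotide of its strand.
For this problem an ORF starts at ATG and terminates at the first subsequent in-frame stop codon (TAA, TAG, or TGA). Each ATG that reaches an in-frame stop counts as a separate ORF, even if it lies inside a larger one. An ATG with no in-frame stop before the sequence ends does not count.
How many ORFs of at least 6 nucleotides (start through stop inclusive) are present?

3

Reverse complement (5'→3'): TAGCGGAATGTAGATGTAGGGCGTCCTAGTAATGATCAGCTTCGCCTTTCTTCCCTGATAAGCAGCAA
Frame +1: TTG CTG CTT ATC AGG GAA GAA AGG CGA AGC TGA TCA TTA CTA GGA CGC CCT ACA TCT ACA TTC CGC — no ATG→stop ORF.
Frame +2: TGC TGC TTA TCA GGG AAG AAA GGC GAA GCT GAT CAT TAC TAG GAC GCC CTA CAT CTA CAT TCC GCT — no ATG→stop ORF.
Frame +3: GCT GCT TAT CAG GGA AGA AAG GCG AAG CTG ATC ATT ACT AGG ACG CCC TAC ATC TAC ATT CCG CTA — no ATG→stop ORF.
Frame -1: TAG CGG AAT GTA GAT GTA GGG CGT CCT AGT AAT GAT CAG CTT CGC CTT TCT TCC CTG ATA AGC AGC — no ATG→stop ORF.
Frame -2: AGC GGA ATG TAG ATG TAG GGC GTC CTA GTA ATG ATC AGC TTC GCC TTT CTT CCC TGA TAA GCA GCA — ATG at 8, stop TAG at 11 → 6 nt; ATG at 14, stop TAG at 17 → 6 nt; ATG at 32, stop TGA at 56 → 27 nt.
Frame -3: GCG GAA TGT AGA TGT AGG GCG TCC TAG TAA TGA TCA GCT TCG CCT TTC TTC CCT GAT AAG CAG CAA — no ATG→stop ORF.
ORFs ≥ 6 nucleotides: frame -2 8–13 (6 nucleotides), frame -2 14–19 (6 nucleotides), frame -2 32–58 (27 nucleotides). Count = 3.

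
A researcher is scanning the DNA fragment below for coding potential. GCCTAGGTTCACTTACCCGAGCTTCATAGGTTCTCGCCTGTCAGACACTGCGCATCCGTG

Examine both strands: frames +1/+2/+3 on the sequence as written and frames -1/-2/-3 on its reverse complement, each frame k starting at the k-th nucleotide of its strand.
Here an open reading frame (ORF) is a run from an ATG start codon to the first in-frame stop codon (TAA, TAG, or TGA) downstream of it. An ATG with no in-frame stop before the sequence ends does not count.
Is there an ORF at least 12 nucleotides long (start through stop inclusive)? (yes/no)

yes

Reverse complement (5'→3'): CACGGATGCGCAGTGTCTGACAGGCGAGAACCTATGAAGCTCGGGTAAGTGAACCTAGGC
Frame +1: GCC TAG GTT CAC TTA CCC GAG CTT CAT AGG TTC TCG CCT GTC AGA CAC TGC GCA TCC GTG — no ATG→stop ORF.
Frame +2: CCT AGG TTC ACT TAC CCG AGC TTC ATA GGT TCT CGC CTG TCA GAC ACT GCG CAT CCG — no ATG→stop ORF.
Frame +3: CTA GGT TCA CTT ACC CGA GCT TCA TAG GTT CTC GCC TGT CAG ACA CTG CGC ATC CGT — no ATG→stop ORF.
Frame -1: CAC GGA TGC GCA GTG TCT GAC AGG CGA GAA CCT ATG AAG CTC GGG TAA GTG AAC CTA GGC — ATG at 34, stop TAA at 46 → 15 nt.
Frame -2: ACG GAT GCG CAG TGT CTG ACA GGC GAG AAC CTA TGA AGC TCG GGT AAG TGA ACC TAG — no ATG→stop ORF.
Frame -3: CGG ATG CGC AGT GTC TGA CAG GCG AGA ACC TAT GAA GCT CGG GTA AGT GAA CCT AGG — ATG at 6, stop TGA at 18 → 15 nt.
Frame -1 has an ORF of 15 nucleotides (positions 34–48) ≥ 12, so yes.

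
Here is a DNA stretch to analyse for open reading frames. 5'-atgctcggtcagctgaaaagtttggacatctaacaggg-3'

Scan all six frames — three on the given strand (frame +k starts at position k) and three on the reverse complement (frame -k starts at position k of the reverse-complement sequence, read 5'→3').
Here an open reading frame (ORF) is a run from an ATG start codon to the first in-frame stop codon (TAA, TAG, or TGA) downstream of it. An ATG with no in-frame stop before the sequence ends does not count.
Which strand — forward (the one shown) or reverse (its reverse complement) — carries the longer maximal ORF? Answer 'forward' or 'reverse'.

Reverse complement (5'→3'): CCCTGTTAGATGTCCAAACTTTTCAGCTGACCGAGCAT
Frame +1: ATG CTC GGT CAG CTG AAA AGT TTG GAC ATC TAA CAG — ATG at 1, stop TAA at 31 → 33 nt.
Frame +2: TGC TCG GTC AGC TGA AAA GTT TGG ACA TCT AAC AGG — no ATG→stop ORF.
Frame +3: GCT CGG TCA GCT GAA AAG TTT GGA CAT CTA ACA GGG — no ATG→stop ORF.
Frame -1: CCC TGT TAG ATG TCC AAA CTT TTC AGC TGA CCG AGC — ATG at 10, stop TGA at 28 → 21 nt.
Frame -2: CCT GTT AGA TGT CCA AAC TTT TCA GCT GAC CGA GCA — no ATG→stop ORF.
Frame -3: CTG TTA GAT GTC CAA ACT TTT CAG CTG ACC GAG CAT — no ATG→stop ORF.
Forward-strand max 33 nt; reverse-strand max 21 nt. The forward strand has the longer ORF.

forward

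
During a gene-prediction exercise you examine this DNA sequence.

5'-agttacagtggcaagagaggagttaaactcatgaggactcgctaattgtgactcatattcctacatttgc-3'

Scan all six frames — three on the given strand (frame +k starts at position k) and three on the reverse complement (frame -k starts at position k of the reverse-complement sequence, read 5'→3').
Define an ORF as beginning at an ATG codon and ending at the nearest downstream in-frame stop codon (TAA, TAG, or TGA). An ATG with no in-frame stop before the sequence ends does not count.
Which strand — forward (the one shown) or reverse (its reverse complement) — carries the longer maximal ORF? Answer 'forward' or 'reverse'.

reverse

Reverse complement (5'→3'): GCAAATGTAGGAATATGAGTCACAATTAGCGAGTCCTCATGAGTTTAACTCCTCTCTTGCCACTGTAACT
Frame +1: AGT TAC AGT GGC AAG AGA GGA GTT AAA CTC ATG AGG ACT CGC TAA TTG TGA CTC ATA TTC CTA CAT TTG — ATG at 31, stop TAA at 43 → 15 nt.
Frame +2: GTT ACA GTG GCA AGA GAG GAG TTA AAC TCA TGA GGA CTC GCT AAT TGT GAC TCA TAT TCC TAC ATT TGC — no ATG→stop ORF.
Frame +3: TTA CAG TGG CAA GAG AGG AGT TAA ACT CAT GAG GAC TCG CTA ATT GTG ACT CAT ATT CCT ACA TTT — no ATG→stop ORF.
Frame -1: GCA AAT GTA GGA ATA TGA GTC ACA ATT AGC GAG TCC TCA TGA GTT TAA CTC CTC TCT TGC CAC TGT AAC — no ATG→stop ORF.
Frame -2: CAA ATG TAG GAA TAT GAG TCA CAA TTA GCG AGT CCT CAT GAG TTT AAC TCC TCT CTT GCC ACT GTA ACT — ATG at 5, stop TAG at 8 → 6 nt.
Frame -3: AAA TGT AGG AAT ATG AGT CAC AAT TAG CGA GTC CTC ATG AGT TTA ACT CCT CTC TTG CCA CTG TAA — ATG at 15, stop TAG at 27 → 15 nt; ATG at 39, stop TAA at 66 → 30 nt.
Forward-strand max 15 nt; reverse-strand max 30 nt. The reverse strand has the longer ORF.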